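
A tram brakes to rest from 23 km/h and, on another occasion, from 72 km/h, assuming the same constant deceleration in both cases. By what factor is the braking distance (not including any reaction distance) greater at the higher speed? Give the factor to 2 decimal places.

Factor ≈ 9.80

Braking distance d = v²/(2a), so with a fixed, d ∝ v².
Factor = (72/23)² = 3.1304² = 9.7994.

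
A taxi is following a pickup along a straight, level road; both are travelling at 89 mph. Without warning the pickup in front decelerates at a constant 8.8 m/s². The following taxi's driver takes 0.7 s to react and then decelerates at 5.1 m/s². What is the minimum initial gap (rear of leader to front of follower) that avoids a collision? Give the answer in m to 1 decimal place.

Minimum gap ≈ 93.1 m

89 mph × 0.44704 = 39.7866 m/s.
Leader travels v²/(2a_L) = 1582.974 / 17.600 = 89.942 m before stopping.
Follower covers v·t_r = 39.7866 × 0.7 = 27.851 m while reacting, then v²/(2a_F) = 1582.974 / 10.200 = 155.194 m while braking, for a total of 27.851 + 155.194 = 183.045 m.
Since a_F ≤ a_L and the follower starts braking later, the follower is never slower than the leader, so the closest approach is when both have stopped.
Minimum gap = 183.045 − 89.942 = 93.103 m.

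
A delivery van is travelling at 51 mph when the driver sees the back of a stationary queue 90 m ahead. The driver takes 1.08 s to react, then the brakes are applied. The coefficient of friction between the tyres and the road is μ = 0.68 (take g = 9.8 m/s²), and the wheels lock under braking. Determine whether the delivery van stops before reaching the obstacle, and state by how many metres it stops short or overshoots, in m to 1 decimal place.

Yes — it stops 26.4 m short of the obstacle

51 mph × 0.44704 = 22.7990 m/s.
a = μg = 0.68 × 9.8 = 6.664 m/s².
Reaction distance = 22.7990 × 1.08 = 24.623 m.
Braking distance = v²/(2a) = 519.794 / 13.328 = 39.000 m.
Total stopping distance = 24.623 + 39.000 = 63.623 m, vs 90 m available — it stops with 90 − 63.623 = 26.377 m to spare.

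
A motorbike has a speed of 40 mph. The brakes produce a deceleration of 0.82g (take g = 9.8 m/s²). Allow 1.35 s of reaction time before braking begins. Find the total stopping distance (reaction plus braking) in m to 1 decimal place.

Total stopping distance ≈ 44.0 m

40 mph × 0.44704 = 17.8816 m/s.
a = 0.82 × 9.8 = 8.036 m/s².
Reaction distance = v·t_r = 17.8816 × 1.35 = 24.140 m.
Braking distance = v²/(2a) = 17.8816² / (2 × 8.036) = 319.752 / 16.072 = 19.895 m.
Total = 24.140 + 19.895 = 44.035 m.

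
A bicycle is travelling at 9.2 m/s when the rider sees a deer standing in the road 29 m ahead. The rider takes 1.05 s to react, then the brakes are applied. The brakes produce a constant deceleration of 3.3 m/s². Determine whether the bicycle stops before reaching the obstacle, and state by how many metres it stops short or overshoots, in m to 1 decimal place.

Reaction distance = 9.2000 × 1.05 = 9.660 m.
Braking distance = v²/(2a) = 84.640 / 6.600 = 12.824 m.
Total stopping distance = 9.660 + 12.824 = 22.484 m, vs 29 m available — it stops with 29 − 22.484 = 6.516 m to spare.

Yes — it stops 6.5 m short of the obstacle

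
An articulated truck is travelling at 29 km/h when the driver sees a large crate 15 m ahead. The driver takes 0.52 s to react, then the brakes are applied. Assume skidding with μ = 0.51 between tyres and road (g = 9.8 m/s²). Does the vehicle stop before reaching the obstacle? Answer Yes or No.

29 km/h ÷ 3.6 = 8.0556 m/s.
a = μg = 0.51 × 9.8 = 4.998 m/s².
Reaction distance = 8.0556 × 0.52 = 4.189 m.
Braking distance = v²/(2a) = 64.893 / 9.996 = 6.492 m.
Total stopping distance = 4.189 + 6.492 = 10.681 m, vs 15 m available — it stops with 15 − 10.681 = 4.319 m to spare.

Yes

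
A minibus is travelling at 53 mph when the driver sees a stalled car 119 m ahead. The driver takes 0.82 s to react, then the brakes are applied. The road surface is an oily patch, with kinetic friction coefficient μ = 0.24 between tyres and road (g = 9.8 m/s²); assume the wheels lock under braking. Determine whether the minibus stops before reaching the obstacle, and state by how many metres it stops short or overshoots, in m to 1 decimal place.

53 mph × 0.44704 = 23.6931 m/s.
a = μg = 0.24 × 9.8 = 2.352 m/s².
Reaction distance = 23.6931 × 0.82 = 19.428 m.
Braking distance = v²/(2a) = 561.363 / 4.704 = 119.337 m.
Total stopping distance = 19.428 + 119.337 = 138.765 m, vs 119 m available — it cannot stop in time and overshoots by 138.765 − 119 = 19.765 m.

No — it overshoots by 19.8 m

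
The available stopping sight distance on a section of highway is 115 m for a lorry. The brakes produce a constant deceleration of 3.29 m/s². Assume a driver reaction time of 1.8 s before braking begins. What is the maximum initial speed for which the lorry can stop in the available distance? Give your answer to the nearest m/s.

Stopping distance: v·t_r + v²/(2a) = 115 with t_r = 1.8 s and a = 3.290 m/s².
So v² + 11.844 v − 756.70 = 0.
Positive root: v = −a·t_r + √((a·t_r)² + 2a·d) = −5.922 + √(35.070 + 756.70) = 22.2164 m/s.

Maximum speed ≈ 22 m/s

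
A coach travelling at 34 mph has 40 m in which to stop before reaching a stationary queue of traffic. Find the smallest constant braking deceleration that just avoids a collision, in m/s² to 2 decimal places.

34 mph × 0.44704 = 15.1994 m/s.
v² = 2a·d ⇒ a = v²/(2d) = 15.1994² / (2 × 40.000) = 231.022 / 80.000 = 2.8878 m/s².

Required deceleration ≈ 2.89 m/s²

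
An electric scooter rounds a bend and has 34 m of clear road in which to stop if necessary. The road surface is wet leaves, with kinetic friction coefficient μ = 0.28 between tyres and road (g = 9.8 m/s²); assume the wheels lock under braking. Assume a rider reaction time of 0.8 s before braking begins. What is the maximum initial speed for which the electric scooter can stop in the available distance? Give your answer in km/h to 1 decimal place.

Maximum speed ≈ 41.9 km/h

a = μg = 0.28 × 9.8 = 2.744 m/s².
Stopping distance: v·t_r + v²/(2a) = 34 with t_r = 0.8 s and a = 2.744 m/s².
So v² + 4.390 v − 186.59 = 0.
Positive root: v = −a·t_r + √((a·t_r)² + 2a·d) = −2.195 + √(4.818 + 186.59) = 11.6400 m/s.
11.6400 m/s × 3.6 = 41.904 km/h.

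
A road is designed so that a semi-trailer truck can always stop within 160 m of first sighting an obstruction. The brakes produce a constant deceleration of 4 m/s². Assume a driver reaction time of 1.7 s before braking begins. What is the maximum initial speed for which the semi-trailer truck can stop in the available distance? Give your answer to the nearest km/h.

Stopping distance: v·t_r + v²/(2a) = 160 with t_r = 1.7 s and a = 4.000 m/s².
So v² + 13.600 v − 1280.00 = 0.
Positive root: v = −a·t_r + √((a·t_r)² + 2a·d) = −6.800 + √(46.240 + 1280.00) = 29.6176 m/s.
29.6176 m/s × 3.6 = 106.623 km/h.

Maximum speed ≈ 107 km/h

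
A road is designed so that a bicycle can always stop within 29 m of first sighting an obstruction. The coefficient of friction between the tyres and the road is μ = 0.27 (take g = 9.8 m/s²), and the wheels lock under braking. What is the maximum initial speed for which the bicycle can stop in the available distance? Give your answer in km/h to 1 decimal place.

a = μg = 0.27 × 9.8 = 2.646 m/s².
v²/(2a) = d ⇒ v = √(2 × 2.646 × 29) = √153.47 = 12.3883 m/s.
12.3883 m/s × 3.6 = 44.598 km/h.

Maximum speed ≈ 44.6 km/h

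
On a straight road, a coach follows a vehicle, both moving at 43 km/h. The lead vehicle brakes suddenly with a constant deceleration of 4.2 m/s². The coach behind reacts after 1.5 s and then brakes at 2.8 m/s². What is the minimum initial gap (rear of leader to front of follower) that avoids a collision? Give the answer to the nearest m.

Minimum gap ≈ 26 m

43 km/h ÷ 3.6 = 11.9444 m/s.
Leader travels v²/(2a_L) = 142.669 / 8.400 = 16.984 m before stopping.
Follower covers v·t_r = 11.9444 × 1.5 = 17.917 m while reacting, then v²/(2a_F) = 142.669 / 5.600 = 25.477 m while braking, for a total of 17.917 + 25.477 = 43.394 m.
Since a_F ≤ a_L and the follower starts braking later, the follower is never slower than the leader, so the closest approach is when both have stopped.
Minimum gap = 43.394 − 16.984 = 26.410 m.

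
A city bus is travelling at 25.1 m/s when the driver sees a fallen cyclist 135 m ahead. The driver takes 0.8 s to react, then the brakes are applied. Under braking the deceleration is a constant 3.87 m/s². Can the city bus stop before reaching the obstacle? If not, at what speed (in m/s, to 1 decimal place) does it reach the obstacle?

Yes — it stops about 33.5 m short of the obstacle, so it never reaches it

Reaction distance = 25.1000 × 0.8 = 20.080 m.
Braking distance = v²/(2a) = 630.010 / 7.740 = 81.397 m.
Total stopping distance = 20.080 + 81.397 = 101.477 m, vs 135 m available — it stops with 135 − 101.477 = 33.523 m to spare.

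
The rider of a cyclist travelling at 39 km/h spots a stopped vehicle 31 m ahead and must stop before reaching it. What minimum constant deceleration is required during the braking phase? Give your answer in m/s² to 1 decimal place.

Required deceleration ≈ 1.9 m/s²

39 km/h ÷ 3.6 = 10.8333 m/s.
v² = 2a·d ⇒ a = v²/(2d) = 10.8333² / (2 × 31.000) = 117.360 / 62.000 = 1.8929 m/s².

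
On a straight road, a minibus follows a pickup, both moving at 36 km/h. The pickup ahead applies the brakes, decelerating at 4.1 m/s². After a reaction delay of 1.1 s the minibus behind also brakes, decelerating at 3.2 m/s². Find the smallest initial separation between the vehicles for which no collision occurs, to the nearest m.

Minimum gap ≈ 14 m

36 km/h ÷ 3.6 = 10.0000 m/s.
Leader travels v²/(2a_L) = 100.000 / 8.200 = 12.195 m before stopping.
Follower covers v·t_r = 10.0000 × 1.1 = 11.000 m while reacting, then v²/(2a_F) = 100.000 / 6.400 = 15.625 m while braking, for a total of 11.000 + 15.625 = 26.625 m.
Since a_F ≤ a_L and the follower starts braking later, the follower is never slower than the leader, so the closest approach is when both have stopped.
Minimum gap = 26.625 − 12.195 = 14.430 m.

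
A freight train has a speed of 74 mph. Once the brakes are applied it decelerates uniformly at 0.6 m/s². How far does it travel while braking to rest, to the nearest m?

Braking distance ≈ 912 m

74 mph × 0.44704 = 33.0810 m/s.
Braking distance = v²/(2a) = 33.0810² / (2 × 0.600) = 1094.353 / 1.200 = 911.961 m.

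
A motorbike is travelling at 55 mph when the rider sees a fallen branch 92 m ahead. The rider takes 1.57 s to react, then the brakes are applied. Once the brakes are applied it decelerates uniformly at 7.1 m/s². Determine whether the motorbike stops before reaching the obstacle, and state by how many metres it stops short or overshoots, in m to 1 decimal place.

Yes — it stops 10.8 m short of the obstacle

55 mph × 0.44704 = 24.5872 m/s.
Reaction distance = 24.5872 × 1.57 = 38.602 m.
Braking distance = v²/(2a) = 604.530 / 14.200 = 42.573 m.
Total stopping distance = 38.602 + 42.573 = 81.175 m, vs 92 m available — it stops with 92 − 81.175 = 10.825 m to spare.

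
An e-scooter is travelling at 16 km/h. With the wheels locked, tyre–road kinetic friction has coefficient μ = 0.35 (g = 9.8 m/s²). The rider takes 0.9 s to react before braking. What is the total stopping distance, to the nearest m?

Total stopping distance ≈ 7 m

16 km/h ÷ 3.6 = 4.4444 m/s.
a = μg = 0.35 × 9.8 = 3.430 m/s².
Reaction distance = v·t_r = 4.4444 × 0.9 = 4.000 m.
Braking distance = v²/(2a) = 4.4444² / (2 × 3.430) = 19.753 / 6.860 = 2.879 m.
Total = 4.000 + 2.879 = 6.879 m.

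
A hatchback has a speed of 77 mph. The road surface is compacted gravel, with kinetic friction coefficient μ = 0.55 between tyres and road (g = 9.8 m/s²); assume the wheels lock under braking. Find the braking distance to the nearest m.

77 mph × 0.44704 = 34.4221 m/s.
a = μg = 0.55 × 9.8 = 5.390 m/s².
Braking distance = v²/(2a) = 34.4221² / (2 × 5.390) = 1184.881 / 10.780 = 109.915 m.

Braking distance ≈ 110 m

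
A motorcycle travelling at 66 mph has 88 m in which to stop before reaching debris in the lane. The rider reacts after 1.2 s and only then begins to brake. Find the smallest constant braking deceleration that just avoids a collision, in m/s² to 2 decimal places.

66 mph × 0.44704 = 29.5046 m/s.
Distance covered during reaction = 29.5046 × 1.2 = 35.406 m.
Distance available for braking: 88 − 35.406 = 52.594 m.
v² = 2a·d ⇒ a = v²/(2d) = 29.5046² / (2 × 52.594) = 870.521 / 105.188 = 8.2759 m/s².

Required deceleration ≈ 8.28 m/s²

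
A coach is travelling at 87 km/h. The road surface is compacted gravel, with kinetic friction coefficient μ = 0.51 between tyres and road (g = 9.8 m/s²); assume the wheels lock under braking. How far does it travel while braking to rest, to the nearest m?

Braking distance ≈ 58 m

87 km/h ÷ 3.6 = 24.1667 m/s.
a = μg = 0.51 × 9.8 = 4.998 m/s².
Braking distance = v²/(2a) = 24.1667² / (2 × 4.998) = 584.029 / 9.996 = 58.426 m.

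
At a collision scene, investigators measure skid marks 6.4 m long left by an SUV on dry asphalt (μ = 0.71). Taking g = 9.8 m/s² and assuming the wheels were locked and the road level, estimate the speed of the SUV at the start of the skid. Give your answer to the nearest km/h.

Deceleration a = μg = 0.71 × 9.8 = 6.958 m/s².
v = √(2a·d) = √(2 × 6.958 × 6.4) = √89.062 = 9.4373 m/s.
= 9.4373 × 3.6 = 33.974 km/h.

Initial speed ≈ 34 km/h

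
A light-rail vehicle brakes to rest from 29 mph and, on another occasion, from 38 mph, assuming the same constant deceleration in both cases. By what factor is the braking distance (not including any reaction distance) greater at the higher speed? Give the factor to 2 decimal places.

Factor ≈ 1.72

Braking distance d = v²/(2a), so with a fixed, d ∝ v².
Factor = (38/29)² = 1.3103² = 1.7169.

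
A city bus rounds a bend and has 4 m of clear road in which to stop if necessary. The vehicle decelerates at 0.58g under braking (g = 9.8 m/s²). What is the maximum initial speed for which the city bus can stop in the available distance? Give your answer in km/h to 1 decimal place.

Maximum speed ≈ 24.3 km/h

a = 0.58 × 9.8 = 5.684 m/s².
v²/(2a) = d ⇒ v = √(2 × 5.684 × 4) = √45.47 = 6.7431 m/s.
6.7431 m/s × 3.6 = 24.275 km/h.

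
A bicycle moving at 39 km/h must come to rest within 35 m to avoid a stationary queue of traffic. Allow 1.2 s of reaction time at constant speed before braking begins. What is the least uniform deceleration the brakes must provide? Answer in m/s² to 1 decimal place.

Required deceleration ≈ 2.7 m/s²

39 km/h ÷ 3.6 = 10.8333 m/s.
Distance covered during reaction = 10.8333 × 1.2 = 13.000 m.
Distance available for braking: 35 − 13.000 = 22.000 m.
v² = 2a·d ⇒ a = v²/(2d) = 10.8333² / (2 × 22.000) = 117.360 / 44.000 = 2.6673 m/s².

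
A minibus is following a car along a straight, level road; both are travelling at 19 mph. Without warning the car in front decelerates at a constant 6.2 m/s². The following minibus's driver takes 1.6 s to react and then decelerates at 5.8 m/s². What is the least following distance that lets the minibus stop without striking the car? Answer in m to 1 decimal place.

Minimum gap ≈ 14.0 m

19 mph × 0.44704 = 8.4938 m/s.
Leader travels v²/(2a_L) = 72.145 / 12.400 = 5.818 m before stopping.
Follower covers v·t_r = 8.4938 × 1.6 = 13.590 m while reacting, then v²/(2a_F) = 72.145 / 11.600 = 6.219 m while braking, for a total of 13.590 + 6.219 = 19.809 m.
Since a_F ≤ a_L and the follower starts braking later, the follower is never slower than the leader, so the closest approach is when both have stopped.
Minimum gap = 19.809 − 5.818 = 13.991 m.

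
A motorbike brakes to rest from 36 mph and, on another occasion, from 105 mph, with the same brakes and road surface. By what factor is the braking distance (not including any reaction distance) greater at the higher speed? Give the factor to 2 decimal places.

Factor ≈ 8.51

Braking distance d = v²/(2a), so with a fixed, d ∝ v².
Factor = (105/36)² = 2.9167² = 8.5071.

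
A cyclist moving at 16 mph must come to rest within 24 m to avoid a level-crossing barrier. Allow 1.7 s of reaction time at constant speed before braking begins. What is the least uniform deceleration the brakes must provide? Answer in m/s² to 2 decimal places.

Required deceleration ≈ 2.16 m/s²

16 mph × 0.44704 = 7.1526 m/s.
Distance covered during reaction = 7.1526 × 1.7 = 12.159 m.
Distance available for braking: 24 − 12.159 = 11.841 m.
v² = 2a·d ⇒ a = v²/(2d) = 7.1526² / (2 × 11.841) = 51.160 / 23.682 = 2.1603 m/s².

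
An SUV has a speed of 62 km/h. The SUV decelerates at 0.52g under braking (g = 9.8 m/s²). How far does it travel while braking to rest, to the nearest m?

62 km/h ÷ 3.6 = 17.2222 m/s.
a = 0.52 × 9.8 = 5.096 m/s².
Braking distance = v²/(2a) = 17.2222² / (2 × 5.096) = 296.604 / 10.192 = 29.102 m.

Braking distance ≈ 29 m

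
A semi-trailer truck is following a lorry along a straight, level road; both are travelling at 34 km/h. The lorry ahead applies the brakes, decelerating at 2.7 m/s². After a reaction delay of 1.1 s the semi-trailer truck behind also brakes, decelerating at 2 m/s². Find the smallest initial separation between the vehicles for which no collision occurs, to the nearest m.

Minimum gap ≈ 16 m

34 km/h ÷ 3.6 = 9.4444 m/s.
Leader travels v²/(2a_L) = 89.197 / 5.400 = 16.518 m before stopping.
Follower covers v·t_r = 9.4444 × 1.1 = 10.389 m while reacting, then v²/(2a_F) = 89.197 / 4.000 = 22.299 m while braking, for a total of 10.389 + 22.299 = 32.688 m.
Since a_F ≤ a_L and the follower starts braking later, the follower is never slower than the leader, so the closest approach is when both have stopped.
Minimum gap = 32.688 − 16.518 = 16.170 m.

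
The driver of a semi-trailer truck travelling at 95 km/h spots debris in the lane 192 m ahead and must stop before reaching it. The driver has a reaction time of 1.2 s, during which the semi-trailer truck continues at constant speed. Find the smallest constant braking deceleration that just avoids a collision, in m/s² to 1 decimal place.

Required deceleration ≈ 2.2 m/s²

95 km/h ÷ 3.6 = 26.3889 m/s.
Distance covered during reaction = 26.3889 × 1.2 = 31.667 m.
Distance available for braking: 192 − 31.667 = 160.333 m.
v² = 2a·d ⇒ a = v²/(2d) = 26.3889² / (2 × 160.333) = 696.374 / 320.666 = 2.1716 m/s².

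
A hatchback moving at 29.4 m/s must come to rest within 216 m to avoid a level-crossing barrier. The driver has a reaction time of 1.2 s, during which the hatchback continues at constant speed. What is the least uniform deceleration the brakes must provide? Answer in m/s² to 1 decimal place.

Required deceleration ≈ 2.4 m/s²

Distance covered during reaction = 29.4000 × 1.2 = 35.280 m.
Distance available for braking: 216 − 35.280 = 180.720 m.
v² = 2a·d ⇒ a = v²/(2d) = 29.4000² / (2 × 180.720) = 864.360 / 361.440 = 2.3914 m/s².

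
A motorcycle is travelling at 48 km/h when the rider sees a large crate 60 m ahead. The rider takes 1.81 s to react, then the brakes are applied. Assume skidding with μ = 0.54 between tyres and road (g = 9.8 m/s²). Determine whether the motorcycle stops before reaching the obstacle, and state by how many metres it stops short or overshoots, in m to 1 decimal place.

Yes — it stops 19.1 m short of the obstacle

48 km/h ÷ 3.6 = 13.3333 m/s.
a = μg = 0.54 × 9.8 = 5.292 m/s².
Reaction distance = 13.3333 × 1.81 = 24.133 m.
Braking distance = v²/(2a) = 177.777 / 10.584 = 16.797 m.
Total stopping distance = 24.133 + 16.797 = 40.930 m, vs 60 m available — it stops with 60 − 40.930 = 19.070 m to spare.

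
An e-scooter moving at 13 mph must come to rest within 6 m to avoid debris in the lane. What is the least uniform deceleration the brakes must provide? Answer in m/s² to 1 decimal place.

13 mph × 0.44704 = 5.8115 m/s.
v² = 2a·d ⇒ a = v²/(2d) = 5.8115² / (2 × 6.000) = 33.774 / 12.000 = 2.8145 m/s².

Required deceleration ≈ 2.8 m/s²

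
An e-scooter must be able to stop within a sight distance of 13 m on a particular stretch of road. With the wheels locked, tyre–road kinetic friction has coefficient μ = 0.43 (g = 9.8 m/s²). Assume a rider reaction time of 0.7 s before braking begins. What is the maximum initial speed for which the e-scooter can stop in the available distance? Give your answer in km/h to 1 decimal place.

Maximum speed ≈ 28.5 km/h

a = μg = 0.43 × 9.8 = 4.214 m/s².
Stopping distance: v·t_r + v²/(2a) = 13 with t_r = 0.7 s and a = 4.214 m/s².
So v² + 5.900 v − 109.56 = 0.
Positive root: v = −a·t_r + √((a·t_r)² + 2a·d) = −2.950 + √(8.703 + 109.56) = 7.9249 m/s.
7.9249 m/s × 3.6 = 28.530 km/h.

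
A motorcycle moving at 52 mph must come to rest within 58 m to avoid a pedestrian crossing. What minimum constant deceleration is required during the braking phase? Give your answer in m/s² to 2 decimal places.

52 mph × 0.44704 = 23.2461 m/s.
v² = 2a·d ⇒ a = v²/(2d) = 23.2461² / (2 × 58.000) = 540.381 / 116.000 = 4.6585 m/s².

Required deceleration ≈ 4.66 m/s²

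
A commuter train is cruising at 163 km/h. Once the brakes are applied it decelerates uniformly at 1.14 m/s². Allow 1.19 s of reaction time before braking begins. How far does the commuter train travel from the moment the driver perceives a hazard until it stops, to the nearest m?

163 km/h ÷ 3.6 = 45.2778 m/s.
Reaction distance = v·t_r = 45.2778 × 1.19 = 53.881 m.
Braking distance = v²/(2a) = 45.2778² / (2 × 1.140) = 2050.079 / 2.280 = 899.157 m.
Total = 53.881 + 899.157 = 953.038 m.

Total stopping distance ≈ 953 m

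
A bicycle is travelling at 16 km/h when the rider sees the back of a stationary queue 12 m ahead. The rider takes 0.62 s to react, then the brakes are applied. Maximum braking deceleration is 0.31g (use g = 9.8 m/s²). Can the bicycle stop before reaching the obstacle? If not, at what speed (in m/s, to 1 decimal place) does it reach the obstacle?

Yes — it stops about 6.0 m short of the obstacle, so it never reaches it

16 km/h ÷ 3.6 = 4.4444 m/s.
a = 0.31 × 9.8 = 3.038 m/s².
Reaction distance = 4.4444 × 0.62 = 2.756 m.
Braking distance = v²/(2a) = 19.753 / 6.076 = 3.251 m.
Total stopping distance = 2.756 + 3.251 = 6.007 m, vs 12 m available — it stops with 12 − 6.007 = 5.993 m to spare.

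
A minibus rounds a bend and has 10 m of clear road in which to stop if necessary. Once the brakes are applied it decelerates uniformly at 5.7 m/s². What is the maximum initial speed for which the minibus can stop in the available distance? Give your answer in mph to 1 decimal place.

Maximum speed ≈ 23.9 mph

v²/(2a) = d ⇒ v = √(2 × 5.700 × 10) = √114.00 = 10.6771 m/s.
10.6771 m/s ÷ 0.44704 = 23.884 mph.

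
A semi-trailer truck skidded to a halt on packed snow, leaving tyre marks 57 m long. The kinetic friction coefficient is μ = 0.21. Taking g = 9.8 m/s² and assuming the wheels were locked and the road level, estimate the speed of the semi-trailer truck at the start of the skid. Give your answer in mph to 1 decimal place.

Initial speed ≈ 34.3 mph

Deceleration a = μg = 0.21 × 9.8 = 2.058 m/s².
v = √(2a·d) = √(2 × 2.058 × 57) = √234.612 = 15.3170 m/s.
= 15.3170 ÷ 0.44704 = 34.263 mph.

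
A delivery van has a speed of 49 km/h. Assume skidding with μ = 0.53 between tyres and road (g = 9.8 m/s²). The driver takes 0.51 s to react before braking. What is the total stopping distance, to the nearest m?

Total stopping distance ≈ 25 m

49 km/h ÷ 3.6 = 13.6111 m/s.
a = μg = 0.53 × 9.8 = 5.194 m/s².
Reaction distance = v·t_r = 13.6111 × 0.51 = 6.942 m.
Braking distance = v²/(2a) = 13.6111² / (2 × 5.194) = 185.262 / 10.388 = 17.834 m.
Total = 6.942 + 17.834 = 24.776 m.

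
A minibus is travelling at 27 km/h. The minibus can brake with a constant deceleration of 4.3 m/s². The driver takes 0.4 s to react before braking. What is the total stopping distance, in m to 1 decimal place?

Total stopping distance ≈ 9.5 m

27 km/h ÷ 3.6 = 7.5000 m/s.
Reaction distance = v·t_r = 7.5000 × 0.4 = 3.000 m.
Braking distance = v²/(2a) = 7.5000² / (2 × 4.300) = 56.250 / 8.600 = 6.541 m.
Total = 3.000 + 6.541 = 9.541 m.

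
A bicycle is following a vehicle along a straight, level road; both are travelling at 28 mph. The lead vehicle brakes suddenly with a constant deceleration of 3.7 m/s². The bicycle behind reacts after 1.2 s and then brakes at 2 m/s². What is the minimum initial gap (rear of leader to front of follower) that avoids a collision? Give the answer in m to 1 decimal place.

Minimum gap ≈ 33.0 m

28 mph × 0.44704 = 12.5171 m/s.
Leader travels v²/(2a_L) = 156.678 / 7.400 = 21.173 m before stopping.
Follower covers v·t_r = 12.5171 × 1.2 = 15.021 m while reacting, then v²/(2a_F) = 156.678 / 4.000 = 39.169 m while braking, for a total of 15.021 + 39.169 = 54.190 m.
Since a_F ≤ a_L and the follower starts braking later, the follower is never slower than the leader, so the closest approach is when both have stopped.
Minimum gap = 54.190 − 21.173 = 33.017 m.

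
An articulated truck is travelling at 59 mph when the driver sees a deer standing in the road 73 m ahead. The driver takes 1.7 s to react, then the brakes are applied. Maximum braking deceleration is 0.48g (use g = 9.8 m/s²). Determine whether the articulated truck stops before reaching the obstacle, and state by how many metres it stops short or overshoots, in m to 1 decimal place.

59 mph × 0.44704 = 26.3754 m/s.
a = 0.48 × 9.8 = 4.704 m/s².
Reaction distance = 26.3754 × 1.7 = 44.838 m.
Braking distance = v²/(2a) = 695.662 / 9.408 = 73.944 m.
Total stopping distance = 44.838 + 73.944 = 118.782 m, vs 73 m available — it cannot stop in time and overshoots by 118.782 − 73 = 45.782 m.

No — it overshoots by 45.8 m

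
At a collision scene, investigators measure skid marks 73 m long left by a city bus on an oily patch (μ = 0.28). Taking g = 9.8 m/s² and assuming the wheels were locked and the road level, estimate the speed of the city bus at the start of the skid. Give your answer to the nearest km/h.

Deceleration a = μg = 0.28 × 9.8 = 2.744 m/s².
v = √(2a·d) = √(2 × 2.744 × 73) = √400.624 = 20.0156 m/s.
= 20.0156 × 3.6 = 72.056 km/h.

Initial speed ≈ 72 km/h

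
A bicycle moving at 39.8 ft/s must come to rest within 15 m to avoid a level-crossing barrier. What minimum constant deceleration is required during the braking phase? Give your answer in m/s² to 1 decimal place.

Required deceleration ≈ 4.9 m/s²

39.8 ft/s × 0.3048 = 12.1310 m/s.
v² = 2a·d ⇒ a = v²/(2d) = 12.1310² / (2 × 15.000) = 147.161 / 30.000 = 4.9054 m/s².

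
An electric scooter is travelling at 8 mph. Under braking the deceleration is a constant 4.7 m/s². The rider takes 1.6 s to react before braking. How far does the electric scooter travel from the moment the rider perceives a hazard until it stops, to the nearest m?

8 mph × 0.44704 = 3.5763 m/s.
Reaction distance = v·t_r = 3.5763 × 1.6 = 5.722 m.
Braking distance = v²/(2a) = 3.5763² / (2 × 4.700) = 12.790 / 9.400 = 1.361 m.
Total = 5.722 + 1.361 = 7.083 m.

Total stopping distance ≈ 7 m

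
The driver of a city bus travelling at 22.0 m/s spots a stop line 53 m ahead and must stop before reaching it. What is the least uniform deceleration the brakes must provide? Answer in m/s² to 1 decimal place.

Required deceleration ≈ 4.6 m/s²

v² = 2a·d ⇒ a = v²/(2d) = 22.0000² / (2 × 53.000) = 484.000 / 106.000 = 4.5660 m/s².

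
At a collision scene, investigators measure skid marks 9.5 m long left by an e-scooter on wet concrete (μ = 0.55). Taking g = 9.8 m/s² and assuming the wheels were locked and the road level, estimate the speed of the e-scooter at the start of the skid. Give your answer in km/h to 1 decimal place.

Deceleration a = μg = 0.55 × 9.8 = 5.390 m/s².
v = √(2a·d) = √(2 × 5.390 × 9.5) = √102.410 = 10.1198 m/s.
= 10.1198 × 3.6 = 36.431 km/h.

Initial speed ≈ 36.4 km/h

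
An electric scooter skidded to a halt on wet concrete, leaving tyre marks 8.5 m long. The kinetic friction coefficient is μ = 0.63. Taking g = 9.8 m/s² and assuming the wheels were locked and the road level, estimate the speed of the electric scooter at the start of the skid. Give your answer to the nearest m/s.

Deceleration a = μg = 0.63 × 9.8 = 6.174 m/s².
v = √(2a·d) = √(2 × 6.174 × 8.5) = √104.958 = 10.2449 m/s.

Initial speed ≈ 10 m/s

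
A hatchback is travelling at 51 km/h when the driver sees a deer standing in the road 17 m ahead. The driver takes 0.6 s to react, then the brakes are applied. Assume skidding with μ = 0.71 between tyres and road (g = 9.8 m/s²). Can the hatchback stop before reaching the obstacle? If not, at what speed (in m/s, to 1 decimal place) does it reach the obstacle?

51 km/h ÷ 3.6 = 14.1667 m/s.
a = μg = 0.71 × 9.8 = 6.958 m/s².
Reaction distance = 14.1667 × 0.6 = 8.500 m.
Braking distance needed to stop: v²/(2a) = 200.695 / 13.916 = 14.422 m, so total needed = 8.500 + 14.422 = 22.922 m > 17 m — it cannot stop.
Distance remaining when braking begins: 17 − 8.500 = 8.500 m.
v² = v₀² − 2a·d = 200.695 − 2 × 6.958 × 8.500 = 82.409 m²/s².
v = √82.409 = 9.078 m/s.

No — it strikes the obstacle at 9.1 m/s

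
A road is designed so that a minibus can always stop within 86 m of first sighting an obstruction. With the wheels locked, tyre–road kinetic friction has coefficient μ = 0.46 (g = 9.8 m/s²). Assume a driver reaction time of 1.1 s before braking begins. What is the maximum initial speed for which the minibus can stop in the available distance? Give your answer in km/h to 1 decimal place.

a = μg = 0.46 × 9.8 = 4.508 m/s².
Stopping distance: v·t_r + v²/(2a) = 86 with t_r = 1.1 s and a = 4.508 m/s².
So v² + 9.918 v − 775.38 = 0.
Positive root: v = −a·t_r + √((a·t_r)² + 2a·d) = −4.959 + √(24.592 + 775.38) = 23.3248 m/s.
23.3248 m/s × 3.6 = 83.969 km/h.

Maximum speed ≈ 84.0 km/h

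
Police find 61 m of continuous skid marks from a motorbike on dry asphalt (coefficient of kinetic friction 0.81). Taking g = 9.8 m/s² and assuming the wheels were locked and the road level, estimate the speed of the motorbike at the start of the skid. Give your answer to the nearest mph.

Deceleration a = μg = 0.81 × 9.8 = 7.938 m/s².
v = √(2a·d) = √(2 × 7.938 × 61) = √968.436 = 31.1197 m/s.
= 31.1197 ÷ 0.44704 = 69.613 mph.

Initial speed ≈ 70 mph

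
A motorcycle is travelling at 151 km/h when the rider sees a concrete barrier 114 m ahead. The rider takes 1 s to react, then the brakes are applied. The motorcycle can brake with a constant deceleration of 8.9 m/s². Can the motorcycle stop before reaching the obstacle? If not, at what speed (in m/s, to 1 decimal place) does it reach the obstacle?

151 km/h ÷ 3.6 = 41.9444 m/s.
Reaction distance = 41.9444 × 1 = 41.944 m.
Braking distance needed to stop: v²/(2a) = 1759.333 / 17.800 = 98.839 m, so total needed = 41.944 + 98.839 = 140.783 m > 114 m — it cannot stop.
Distance remaining when braking begins: 114 − 41.944 = 72.056 m.
v² = v₀² − 2a·d = 1759.333 − 2 × 8.900 × 72.056 = 476.736 m²/s².
v = √476.736 = 21.834 m/s.

No — it strikes the obstacle at 21.8 m/s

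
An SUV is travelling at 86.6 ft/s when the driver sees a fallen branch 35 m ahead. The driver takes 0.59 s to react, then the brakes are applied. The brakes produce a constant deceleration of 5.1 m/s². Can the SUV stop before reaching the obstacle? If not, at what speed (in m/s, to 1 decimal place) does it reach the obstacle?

86.6 ft/s × 0.3048 = 26.3957 m/s.
Reaction distance = 26.3957 × 0.59 = 15.573 m.
Braking distance needed to stop: v²/(2a) = 696.733 / 10.200 = 68.307 m, so total needed = 15.573 + 68.307 = 83.880 m > 35 m — it cannot stop.
Distance remaining when braking begins: 35 − 15.573 = 19.427 m.
v² = v₀² − 2a·d = 696.733 − 2 × 5.100 × 19.427 = 498.578 m²/s².
v = √498.578 = 22.329 m/s.

No — it strikes the obstacle at 22.3 m/s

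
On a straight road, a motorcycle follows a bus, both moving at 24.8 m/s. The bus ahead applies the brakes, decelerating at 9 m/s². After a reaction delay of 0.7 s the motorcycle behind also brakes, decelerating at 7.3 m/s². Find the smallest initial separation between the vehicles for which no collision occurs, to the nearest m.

Leader travels v²/(2a_L) = 615.040 / 18.000 = 34.169 m before stopping.
Follower covers v·t_r = 24.8000 × 0.7 = 17.360 m while reacting, then v²/(2a_F) = 615.040 / 14.600 = 42.126 m while braking, for a total of 17.360 + 42.126 = 59.486 m.
Since a_F ≤ a_L and the follower starts braking later, the follower is never slower than the leader, so the closest approach is when both have stopped.
Minimum gap = 59.486 − 34.169 = 25.317 m.

Minimum gap ≈ 25 m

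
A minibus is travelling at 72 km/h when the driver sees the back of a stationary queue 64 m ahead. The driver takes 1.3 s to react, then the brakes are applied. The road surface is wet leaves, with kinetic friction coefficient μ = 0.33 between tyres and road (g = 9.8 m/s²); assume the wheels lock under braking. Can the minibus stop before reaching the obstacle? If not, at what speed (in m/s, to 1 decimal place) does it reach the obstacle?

72 km/h ÷ 3.6 = 20.0000 m/s.
a = μg = 0.33 × 9.8 = 3.234 m/s².
Reaction distance = 20.0000 × 1.3 = 26.000 m.
Braking distance needed to stop: v²/(2a) = 400.000 / 6.468 = 61.843 m, so total needed = 26.000 + 61.843 = 87.843 m > 64 m — it cannot stop.
Distance remaining when braking begins: 64 − 26.000 = 38.000 m.
v² = v₀² − 2a·d = 400.000 − 2 × 3.234 × 38.000 = 154.216 m²/s².
v = √154.216 = 12.418 m/s.

No — it strikes the obstacle at 12.4 m/s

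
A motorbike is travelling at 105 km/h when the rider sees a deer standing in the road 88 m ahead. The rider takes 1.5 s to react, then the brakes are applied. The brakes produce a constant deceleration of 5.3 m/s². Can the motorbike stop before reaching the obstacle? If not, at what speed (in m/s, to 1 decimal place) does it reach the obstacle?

No — it strikes the obstacle at 19.5 m/s

105 km/h ÷ 3.6 = 29.1667 m/s.
Reaction distance = 29.1667 × 1.5 = 43.750 m.
Braking distance needed to stop: v²/(2a) = 850.696 / 10.600 = 80.254 m, so total needed = 43.750 + 80.254 = 124.004 m > 88 m — it cannot stop.
Distance remaining when braking begins: 88 − 43.750 = 44.250 m.
v² = v₀² − 2a·d = 850.696 − 2 × 5.300 × 44.250 = 381.646 m²/s².
v = √381.646 = 19.536 m/s.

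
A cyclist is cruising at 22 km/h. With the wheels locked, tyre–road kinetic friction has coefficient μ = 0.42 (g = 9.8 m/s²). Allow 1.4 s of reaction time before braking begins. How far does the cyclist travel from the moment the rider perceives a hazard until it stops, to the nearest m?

Total stopping distance ≈ 13 m

22 km/h ÷ 3.6 = 6.1111 m/s.
a = μg = 0.42 × 9.8 = 4.116 m/s².
Reaction distance = v·t_r = 6.1111 × 1.4 = 8.556 m.
Braking distance = v²/(2a) = 6.1111² / (2 × 4.116) = 37.346 / 8.232 = 4.537 m.
Total = 8.556 + 4.537 = 13.093 m.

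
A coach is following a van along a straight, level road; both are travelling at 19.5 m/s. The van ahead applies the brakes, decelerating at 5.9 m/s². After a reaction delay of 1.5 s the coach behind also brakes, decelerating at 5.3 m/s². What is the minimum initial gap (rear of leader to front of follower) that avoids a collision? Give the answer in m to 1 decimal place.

Leader travels v²/(2a_L) = 380.250 / 11.800 = 32.225 m before stopping.
Follower covers v·t_r = 19.5000 × 1.5 = 29.250 m while reacting, then v²/(2a_F) = 380.250 / 10.600 = 35.873 m while braking, for a total of 29.250 + 35.873 = 65.123 m.
Since a_F ≤ a_L and the follower starts braking later, the follower is never slower than the leader, so the closest approach is when both have stopped.
Minimum gap = 65.123 − 32.225 = 32.898 m.

Minimum gap ≈ 32.9 m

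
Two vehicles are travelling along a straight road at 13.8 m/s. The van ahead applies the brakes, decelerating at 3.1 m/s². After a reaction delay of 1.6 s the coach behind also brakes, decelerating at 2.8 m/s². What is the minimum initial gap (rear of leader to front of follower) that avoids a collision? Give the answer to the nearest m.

Minimum gap ≈ 25 m

Leader travels v²/(2a_L) = 190.440 / 6.200 = 30.716 m before stopping.
Follower covers v·t_r = 13.8000 × 1.6 = 22.080 m while reacting, then v²/(2a_F) = 190.440 / 5.600 = 34.007 m while braking, for a total of 22.080 + 34.007 = 56.087 m.
Since a_F ≤ a_L and the follower starts braking later, the follower is never slower than the leader, so the closest approach is when both have stopped.
Minimum gap = 56.087 − 30.716 = 25.371 m.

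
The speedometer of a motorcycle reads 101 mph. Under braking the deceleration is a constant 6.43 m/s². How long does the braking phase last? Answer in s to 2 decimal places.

Braking time ≈ 7.02 s

101 mph × 0.44704 = 45.1510 m/s.
Braking time = v/a = 45.1510 / 6.430 = 7.022 s.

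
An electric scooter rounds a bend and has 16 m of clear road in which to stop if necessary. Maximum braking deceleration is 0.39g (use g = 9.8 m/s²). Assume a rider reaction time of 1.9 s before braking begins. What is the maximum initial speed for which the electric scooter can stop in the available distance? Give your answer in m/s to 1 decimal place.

a = 0.39 × 9.8 = 3.822 m/s².
Stopping distance: v·t_r + v²/(2a) = 16 with t_r = 1.9 s and a = 3.822 m/s².
So v² + 14.524 v − 122.30 = 0.
Positive root: v = −a·t_r + √((a·t_r)² + 2a·d) = −7.262 + √(52.737 + 122.30) = 5.9682 m/s.

Maximum speed ≈ 6.0 m/s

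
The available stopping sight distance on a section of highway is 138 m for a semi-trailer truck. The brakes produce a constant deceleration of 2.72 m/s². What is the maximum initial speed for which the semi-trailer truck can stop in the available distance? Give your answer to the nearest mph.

Maximum speed ≈ 61 mph

v²/(2a) = d ⇒ v = √(2 × 2.720 × 138) = √750.72 = 27.3993 m/s.
27.3993 m/s ÷ 0.44704 = 61.290 mph.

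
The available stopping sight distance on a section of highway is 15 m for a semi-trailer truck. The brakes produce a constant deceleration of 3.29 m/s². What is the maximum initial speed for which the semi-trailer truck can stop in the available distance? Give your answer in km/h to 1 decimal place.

Maximum speed ≈ 35.8 km/h

v²/(2a) = d ⇒ v = √(2 × 3.290 × 15) = √98.70 = 9.9348 m/s.
9.9348 m/s × 3.6 = 35.765 km/h.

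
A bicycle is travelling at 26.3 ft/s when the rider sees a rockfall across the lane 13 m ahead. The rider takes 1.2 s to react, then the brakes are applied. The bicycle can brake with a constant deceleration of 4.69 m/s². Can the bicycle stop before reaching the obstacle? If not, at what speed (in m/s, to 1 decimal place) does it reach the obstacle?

26.3 ft/s × 0.3048 = 8.0162 m/s.
Reaction distance = 8.0162 × 1.2 = 9.619 m.
Braking distance needed to stop: v²/(2a) = 64.259 / 9.380 = 6.851 m, so total needed = 9.619 + 6.851 = 16.470 m > 13 m — it cannot stop.
Distance remaining when braking begins: 13 − 9.619 = 3.381 m.
v² = v₀² − 2a·d = 64.259 − 2 × 4.690 × 3.381 = 32.545 m²/s².
v = √32.545 = 5.705 m/s.

No — it strikes the obstacle at 5.7 m/s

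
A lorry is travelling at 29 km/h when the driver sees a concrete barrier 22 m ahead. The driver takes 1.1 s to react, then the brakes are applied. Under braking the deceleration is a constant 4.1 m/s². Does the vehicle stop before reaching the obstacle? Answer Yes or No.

29 km/h ÷ 3.6 = 8.0556 m/s.
Reaction distance = 8.0556 × 1.1 = 8.861 m.
Braking distance = v²/(2a) = 64.893 / 8.200 = 7.914 m.
Total stopping distance = 8.861 + 7.914 = 16.775 m, vs 22 m available — it stops with 22 − 16.775 = 5.225 m to spare.

Yes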